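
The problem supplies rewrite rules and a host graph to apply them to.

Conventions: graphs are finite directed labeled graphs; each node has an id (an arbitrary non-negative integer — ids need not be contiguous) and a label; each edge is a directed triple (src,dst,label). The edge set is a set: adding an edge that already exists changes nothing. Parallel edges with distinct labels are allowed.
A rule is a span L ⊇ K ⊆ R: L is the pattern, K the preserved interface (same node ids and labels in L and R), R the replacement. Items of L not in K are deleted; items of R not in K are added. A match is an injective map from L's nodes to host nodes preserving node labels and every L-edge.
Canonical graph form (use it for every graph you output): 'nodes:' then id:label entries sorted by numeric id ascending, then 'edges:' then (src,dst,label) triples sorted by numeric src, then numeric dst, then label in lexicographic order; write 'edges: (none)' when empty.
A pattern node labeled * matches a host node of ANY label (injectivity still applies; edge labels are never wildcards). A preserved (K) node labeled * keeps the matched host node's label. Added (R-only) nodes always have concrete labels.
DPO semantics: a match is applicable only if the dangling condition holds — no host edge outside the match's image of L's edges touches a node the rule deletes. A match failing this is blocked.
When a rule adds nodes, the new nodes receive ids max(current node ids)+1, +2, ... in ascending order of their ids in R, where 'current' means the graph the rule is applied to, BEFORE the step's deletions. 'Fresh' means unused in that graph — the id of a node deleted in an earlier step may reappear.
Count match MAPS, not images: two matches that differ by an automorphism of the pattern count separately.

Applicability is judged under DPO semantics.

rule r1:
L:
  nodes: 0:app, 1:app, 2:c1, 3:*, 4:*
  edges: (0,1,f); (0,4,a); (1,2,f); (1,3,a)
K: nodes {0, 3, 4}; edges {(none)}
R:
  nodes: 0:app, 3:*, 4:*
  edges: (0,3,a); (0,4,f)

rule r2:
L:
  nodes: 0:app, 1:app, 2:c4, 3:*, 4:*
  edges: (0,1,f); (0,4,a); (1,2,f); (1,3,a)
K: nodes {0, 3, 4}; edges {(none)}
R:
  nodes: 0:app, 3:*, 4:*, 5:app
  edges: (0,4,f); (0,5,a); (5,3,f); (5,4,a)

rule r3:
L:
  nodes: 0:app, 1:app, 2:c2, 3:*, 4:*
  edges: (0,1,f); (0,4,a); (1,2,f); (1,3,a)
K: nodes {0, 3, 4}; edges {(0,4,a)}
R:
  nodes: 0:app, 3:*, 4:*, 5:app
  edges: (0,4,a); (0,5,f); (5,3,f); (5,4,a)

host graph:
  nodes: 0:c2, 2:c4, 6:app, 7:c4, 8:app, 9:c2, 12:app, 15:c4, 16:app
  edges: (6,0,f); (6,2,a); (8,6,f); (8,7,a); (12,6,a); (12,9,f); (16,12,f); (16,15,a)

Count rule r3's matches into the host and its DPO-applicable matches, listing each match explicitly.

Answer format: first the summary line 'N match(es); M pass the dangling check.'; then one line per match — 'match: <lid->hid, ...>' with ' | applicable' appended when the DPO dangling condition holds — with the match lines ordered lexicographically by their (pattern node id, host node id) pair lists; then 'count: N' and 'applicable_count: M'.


2 match(es); 1 pass the dangling check.
match: 0->8, 1->6, 2->0, 3->2, 4->7
match: 0->16, 1->12, 2->9, 3->6, 4->15 | applicable
count: 2
applicable_count: 1


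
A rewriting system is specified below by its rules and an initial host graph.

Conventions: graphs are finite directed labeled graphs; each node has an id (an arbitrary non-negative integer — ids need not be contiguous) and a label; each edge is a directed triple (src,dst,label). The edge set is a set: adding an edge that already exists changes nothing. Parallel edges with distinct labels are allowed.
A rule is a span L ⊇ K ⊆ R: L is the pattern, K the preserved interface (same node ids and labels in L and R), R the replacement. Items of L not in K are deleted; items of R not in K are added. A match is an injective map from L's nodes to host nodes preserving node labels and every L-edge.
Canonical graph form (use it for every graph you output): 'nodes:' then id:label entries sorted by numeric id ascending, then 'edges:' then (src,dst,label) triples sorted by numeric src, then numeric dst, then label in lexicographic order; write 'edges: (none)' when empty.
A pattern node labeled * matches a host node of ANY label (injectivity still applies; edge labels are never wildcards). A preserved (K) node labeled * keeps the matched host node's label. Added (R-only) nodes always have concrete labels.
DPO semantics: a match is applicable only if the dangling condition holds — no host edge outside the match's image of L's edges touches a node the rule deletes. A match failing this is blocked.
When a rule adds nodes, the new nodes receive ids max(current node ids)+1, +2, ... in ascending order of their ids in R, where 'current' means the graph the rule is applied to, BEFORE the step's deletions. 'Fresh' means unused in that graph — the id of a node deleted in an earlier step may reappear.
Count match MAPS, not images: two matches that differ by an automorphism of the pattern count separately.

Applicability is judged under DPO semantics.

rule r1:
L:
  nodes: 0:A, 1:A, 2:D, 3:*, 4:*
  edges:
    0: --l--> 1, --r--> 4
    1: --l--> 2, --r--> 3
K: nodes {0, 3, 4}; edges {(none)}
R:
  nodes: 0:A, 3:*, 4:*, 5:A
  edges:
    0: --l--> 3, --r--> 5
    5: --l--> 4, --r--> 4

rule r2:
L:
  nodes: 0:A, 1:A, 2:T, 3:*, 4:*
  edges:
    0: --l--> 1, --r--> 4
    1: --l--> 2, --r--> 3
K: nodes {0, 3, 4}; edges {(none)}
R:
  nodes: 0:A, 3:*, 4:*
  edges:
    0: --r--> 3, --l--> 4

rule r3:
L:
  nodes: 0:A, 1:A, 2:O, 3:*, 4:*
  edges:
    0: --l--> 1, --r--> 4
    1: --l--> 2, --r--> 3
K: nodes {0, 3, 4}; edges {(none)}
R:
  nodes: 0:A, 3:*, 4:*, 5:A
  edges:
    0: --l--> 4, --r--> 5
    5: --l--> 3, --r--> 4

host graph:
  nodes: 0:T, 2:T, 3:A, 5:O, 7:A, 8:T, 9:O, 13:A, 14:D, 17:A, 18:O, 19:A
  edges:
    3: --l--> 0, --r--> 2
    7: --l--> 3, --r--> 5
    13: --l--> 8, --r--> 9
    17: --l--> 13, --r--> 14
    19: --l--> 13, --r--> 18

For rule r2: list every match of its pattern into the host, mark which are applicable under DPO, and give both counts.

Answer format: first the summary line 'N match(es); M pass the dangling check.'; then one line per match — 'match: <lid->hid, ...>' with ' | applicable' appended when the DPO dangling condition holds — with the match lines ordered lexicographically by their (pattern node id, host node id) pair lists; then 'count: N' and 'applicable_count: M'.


3 match(es); 1 pass the dangling check.
match: 0->7, 1->3, 2->0, 3->2, 4->5 | applicable
match: 0->17, 1->13, 2->8, 3->9, 4->14
match: 0->19, 1->13, 2->8, 3->9, 4->18
count: 3
applicable_count: 1


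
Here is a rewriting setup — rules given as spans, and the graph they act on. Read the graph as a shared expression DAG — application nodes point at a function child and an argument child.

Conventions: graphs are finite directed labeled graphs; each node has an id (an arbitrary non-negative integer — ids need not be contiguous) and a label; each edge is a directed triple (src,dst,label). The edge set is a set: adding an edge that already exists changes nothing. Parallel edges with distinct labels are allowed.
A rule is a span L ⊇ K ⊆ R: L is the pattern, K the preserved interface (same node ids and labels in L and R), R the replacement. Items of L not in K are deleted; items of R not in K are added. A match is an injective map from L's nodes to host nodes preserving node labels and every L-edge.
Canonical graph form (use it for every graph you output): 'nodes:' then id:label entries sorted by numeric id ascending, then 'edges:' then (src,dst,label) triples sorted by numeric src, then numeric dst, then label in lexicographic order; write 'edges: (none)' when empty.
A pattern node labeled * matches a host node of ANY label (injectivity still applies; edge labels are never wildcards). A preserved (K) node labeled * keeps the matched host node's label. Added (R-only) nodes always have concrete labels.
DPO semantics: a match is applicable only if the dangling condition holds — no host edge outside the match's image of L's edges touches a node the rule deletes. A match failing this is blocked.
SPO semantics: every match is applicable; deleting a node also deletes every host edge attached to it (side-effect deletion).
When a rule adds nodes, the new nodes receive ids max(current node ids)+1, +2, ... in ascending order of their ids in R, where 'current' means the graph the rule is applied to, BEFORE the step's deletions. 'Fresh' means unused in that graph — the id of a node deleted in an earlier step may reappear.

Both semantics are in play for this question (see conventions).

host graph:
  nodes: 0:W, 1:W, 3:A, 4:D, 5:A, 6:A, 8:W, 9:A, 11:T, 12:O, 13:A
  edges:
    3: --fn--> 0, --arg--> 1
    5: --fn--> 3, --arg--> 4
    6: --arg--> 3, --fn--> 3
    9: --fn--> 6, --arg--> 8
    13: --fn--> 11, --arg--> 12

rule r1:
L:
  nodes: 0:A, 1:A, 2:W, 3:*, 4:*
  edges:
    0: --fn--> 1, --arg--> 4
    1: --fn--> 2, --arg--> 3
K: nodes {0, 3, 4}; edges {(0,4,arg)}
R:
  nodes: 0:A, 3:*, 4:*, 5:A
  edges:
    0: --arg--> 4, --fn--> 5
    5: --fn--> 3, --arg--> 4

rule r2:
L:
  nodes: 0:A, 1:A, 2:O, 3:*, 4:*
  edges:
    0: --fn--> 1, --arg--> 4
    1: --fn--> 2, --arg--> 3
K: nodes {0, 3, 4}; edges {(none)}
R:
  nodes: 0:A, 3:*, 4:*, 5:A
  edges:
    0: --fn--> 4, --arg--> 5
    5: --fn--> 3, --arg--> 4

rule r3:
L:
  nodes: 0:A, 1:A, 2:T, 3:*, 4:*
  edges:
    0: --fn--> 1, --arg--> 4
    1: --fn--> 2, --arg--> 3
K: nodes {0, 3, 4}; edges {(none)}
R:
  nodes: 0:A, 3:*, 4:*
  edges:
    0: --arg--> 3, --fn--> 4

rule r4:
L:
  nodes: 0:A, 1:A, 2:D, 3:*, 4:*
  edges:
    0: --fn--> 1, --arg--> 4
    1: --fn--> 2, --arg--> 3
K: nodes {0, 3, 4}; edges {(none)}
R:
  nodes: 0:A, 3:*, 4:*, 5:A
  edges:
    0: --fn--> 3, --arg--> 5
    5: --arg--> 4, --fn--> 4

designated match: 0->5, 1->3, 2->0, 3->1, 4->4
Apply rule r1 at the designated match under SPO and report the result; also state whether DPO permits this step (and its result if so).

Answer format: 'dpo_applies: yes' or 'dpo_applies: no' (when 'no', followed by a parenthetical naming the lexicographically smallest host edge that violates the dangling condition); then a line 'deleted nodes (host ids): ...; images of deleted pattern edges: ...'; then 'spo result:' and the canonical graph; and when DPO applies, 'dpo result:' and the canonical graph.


dpo_applies: no
(the rule deletes node 3, which keeps host edge (6,3,arg) outside the match image — the dangling condition fails, DPO blocks; SPO proceeds and side-deletes such edges)
deleted nodes (host ids): 0, 3; images of deleted pattern edges: (3,0,fn); (3,1,arg); (5,3,fn)
spo result:
nodes: 1:W, 4:D, 5:A, 6:A, 8:W, 9:A, 11:T, 12:O, 13:A, 14:A
edges: (5,4,arg); (5,14,fn); (9,6,fn); (9,8,arg); (13,11,fn); (13,12,arg); (14,1,fn); (14,4,arg)


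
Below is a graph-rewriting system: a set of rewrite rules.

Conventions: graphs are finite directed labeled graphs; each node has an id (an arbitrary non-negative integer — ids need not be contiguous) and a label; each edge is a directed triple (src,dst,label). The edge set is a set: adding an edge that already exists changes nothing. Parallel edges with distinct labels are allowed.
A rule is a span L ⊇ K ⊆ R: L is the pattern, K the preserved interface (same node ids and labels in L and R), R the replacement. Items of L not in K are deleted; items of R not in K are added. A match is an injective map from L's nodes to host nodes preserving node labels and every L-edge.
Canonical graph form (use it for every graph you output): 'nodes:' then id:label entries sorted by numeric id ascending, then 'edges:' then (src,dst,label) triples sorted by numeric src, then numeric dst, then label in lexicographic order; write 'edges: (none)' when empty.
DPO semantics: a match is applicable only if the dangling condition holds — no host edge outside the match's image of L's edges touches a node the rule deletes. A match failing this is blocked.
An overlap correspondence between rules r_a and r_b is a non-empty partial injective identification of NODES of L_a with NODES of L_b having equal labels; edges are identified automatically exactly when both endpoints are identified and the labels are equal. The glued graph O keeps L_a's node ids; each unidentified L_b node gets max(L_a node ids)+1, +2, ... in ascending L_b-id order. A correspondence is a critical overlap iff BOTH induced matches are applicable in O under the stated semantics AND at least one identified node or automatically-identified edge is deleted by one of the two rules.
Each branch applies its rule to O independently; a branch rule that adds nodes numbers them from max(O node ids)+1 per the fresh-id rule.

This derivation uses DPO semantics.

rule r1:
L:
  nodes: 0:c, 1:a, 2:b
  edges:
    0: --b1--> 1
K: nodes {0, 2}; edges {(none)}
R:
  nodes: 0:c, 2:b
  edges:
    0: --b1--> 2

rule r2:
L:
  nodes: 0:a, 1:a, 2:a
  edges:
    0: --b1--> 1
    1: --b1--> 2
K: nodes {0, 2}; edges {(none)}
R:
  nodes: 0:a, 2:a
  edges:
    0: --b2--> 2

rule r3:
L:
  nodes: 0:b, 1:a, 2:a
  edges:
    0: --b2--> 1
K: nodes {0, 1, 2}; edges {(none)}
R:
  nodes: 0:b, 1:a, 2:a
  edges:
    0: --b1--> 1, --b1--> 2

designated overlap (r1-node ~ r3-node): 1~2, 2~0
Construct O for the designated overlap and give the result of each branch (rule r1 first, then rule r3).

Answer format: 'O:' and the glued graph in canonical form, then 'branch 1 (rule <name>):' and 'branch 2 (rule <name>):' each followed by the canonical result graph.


O:
nodes: 0:c, 1:a, 2:b, 3:a
edges: (0,1,b1); (2,3,b2)
branch 1 (rule r1):
nodes: 0:c, 2:b, 3:a
edges: (0,2,b1); (2,3,b2)
branch 2 (rule r3):
nodes: 0:c, 1:a, 2:b, 3:a
edges: (0,1,b1); (2,1,b1); (2,3,b1)


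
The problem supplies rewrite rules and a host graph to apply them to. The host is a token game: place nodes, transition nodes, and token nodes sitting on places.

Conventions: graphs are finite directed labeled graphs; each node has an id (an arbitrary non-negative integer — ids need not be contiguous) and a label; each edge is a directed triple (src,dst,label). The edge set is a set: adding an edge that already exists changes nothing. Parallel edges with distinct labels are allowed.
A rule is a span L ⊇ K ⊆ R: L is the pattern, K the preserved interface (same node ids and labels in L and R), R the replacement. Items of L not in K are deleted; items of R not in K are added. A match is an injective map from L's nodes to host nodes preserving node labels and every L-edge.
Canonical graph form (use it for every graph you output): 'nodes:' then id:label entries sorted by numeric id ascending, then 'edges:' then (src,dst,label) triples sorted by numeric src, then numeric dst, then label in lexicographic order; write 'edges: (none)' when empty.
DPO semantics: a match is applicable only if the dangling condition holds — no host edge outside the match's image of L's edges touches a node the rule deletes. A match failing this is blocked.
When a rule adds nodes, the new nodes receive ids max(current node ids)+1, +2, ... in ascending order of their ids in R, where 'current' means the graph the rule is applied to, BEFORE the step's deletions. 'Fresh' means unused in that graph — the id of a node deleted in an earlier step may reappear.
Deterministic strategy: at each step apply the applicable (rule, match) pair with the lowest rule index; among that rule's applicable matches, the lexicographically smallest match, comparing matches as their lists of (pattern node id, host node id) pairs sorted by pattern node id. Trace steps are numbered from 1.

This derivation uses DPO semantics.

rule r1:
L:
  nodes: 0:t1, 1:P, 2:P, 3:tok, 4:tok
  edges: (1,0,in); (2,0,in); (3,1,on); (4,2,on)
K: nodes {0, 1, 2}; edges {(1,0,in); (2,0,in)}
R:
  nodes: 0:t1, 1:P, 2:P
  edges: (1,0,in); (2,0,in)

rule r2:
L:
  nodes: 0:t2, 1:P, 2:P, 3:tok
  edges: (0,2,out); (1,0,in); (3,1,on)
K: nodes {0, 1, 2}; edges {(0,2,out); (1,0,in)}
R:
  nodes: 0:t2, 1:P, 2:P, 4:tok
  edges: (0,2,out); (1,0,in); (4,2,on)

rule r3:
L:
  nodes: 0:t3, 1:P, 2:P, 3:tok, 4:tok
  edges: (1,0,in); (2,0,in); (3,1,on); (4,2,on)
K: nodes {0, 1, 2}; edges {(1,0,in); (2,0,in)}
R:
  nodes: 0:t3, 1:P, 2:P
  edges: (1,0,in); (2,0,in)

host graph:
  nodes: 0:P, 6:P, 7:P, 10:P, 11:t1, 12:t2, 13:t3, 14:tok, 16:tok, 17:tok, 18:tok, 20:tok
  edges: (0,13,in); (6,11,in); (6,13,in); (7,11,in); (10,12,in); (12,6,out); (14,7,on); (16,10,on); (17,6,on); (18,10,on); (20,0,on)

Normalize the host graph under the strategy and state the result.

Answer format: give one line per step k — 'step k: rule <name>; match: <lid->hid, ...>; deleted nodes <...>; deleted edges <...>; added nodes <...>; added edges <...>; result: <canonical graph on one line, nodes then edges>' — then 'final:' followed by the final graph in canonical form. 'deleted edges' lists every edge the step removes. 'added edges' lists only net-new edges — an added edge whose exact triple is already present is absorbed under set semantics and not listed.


step 1: rule r1; match: 0->11, 1->6, 2->7, 3->17, 4->14; deleted nodes 14, 17; deleted edges (14,7,on); (17,6,on); added nodes (none); added edges (none); result: nodes: 0:P, 6:P, 7:P, 10:P, 11:t1, 12:t2, 13:t3, 16:tok, 18:tok, 20:tok edges: (0,13,in); (6,11,in); (6,13,in); (7,11,in); (10,12,in); (12,6,out); (16,10,on); (18,10,on); (20,0,on)
step 2: rule r2; match: 0->12, 1->10, 2->6, 3->16; deleted nodes 16; deleted edges (16,10,on); added nodes 21; added edges (21,6,on); result: nodes: 0:P, 6:P, 7:P, 10:P, 11:t1, 12:t2, 13:t3, 18:tok, 20:tok, 21:tok edges: (0,13,in); (6,11,in); (6,13,in); (7,11,in); (10,12,in); (12,6,out); (18,10,on); (20,0,on); (21,6,on)
step 3: rule r2; match: 0->12, 1->10, 2->6, 3->18; deleted nodes 18; deleted edges (18,10,on); added nodes 22; added edges (22,6,on); result: nodes: 0:P, 6:P, 7:P, 10:P, 11:t1, 12:t2, 13:t3, 20:tok, 21:tok, 22:tok edges: (0,13,in); (6,11,in); (6,13,in); (7,11,in); (10,12,in); (12,6,out); (20,0,on); (21,6,on); (22,6,on)
step 4: rule r3; match: 0->13, 1->0, 2->6, 3->20, 4->21; deleted nodes 20, 21; deleted edges (20,0,on); (21,6,on); added nodes (none); added edges (none); result: nodes: 0:P, 6:P, 7:P, 10:P, 11:t1, 12:t2, 13:t3, 22:tok edges: (0,13,in); (6,11,in); (6,13,in); (7,11,in); (10,12,in); (12,6,out); (22,6,on)
final:
nodes: 0:P, 6:P, 7:P, 10:P, 11:t1, 12:t2, 13:t3, 22:tok
edges: (0,13,in); (6,11,in); (6,13,in); (7,11,in); (10,12,in); (12,6,out); (22,6,on)


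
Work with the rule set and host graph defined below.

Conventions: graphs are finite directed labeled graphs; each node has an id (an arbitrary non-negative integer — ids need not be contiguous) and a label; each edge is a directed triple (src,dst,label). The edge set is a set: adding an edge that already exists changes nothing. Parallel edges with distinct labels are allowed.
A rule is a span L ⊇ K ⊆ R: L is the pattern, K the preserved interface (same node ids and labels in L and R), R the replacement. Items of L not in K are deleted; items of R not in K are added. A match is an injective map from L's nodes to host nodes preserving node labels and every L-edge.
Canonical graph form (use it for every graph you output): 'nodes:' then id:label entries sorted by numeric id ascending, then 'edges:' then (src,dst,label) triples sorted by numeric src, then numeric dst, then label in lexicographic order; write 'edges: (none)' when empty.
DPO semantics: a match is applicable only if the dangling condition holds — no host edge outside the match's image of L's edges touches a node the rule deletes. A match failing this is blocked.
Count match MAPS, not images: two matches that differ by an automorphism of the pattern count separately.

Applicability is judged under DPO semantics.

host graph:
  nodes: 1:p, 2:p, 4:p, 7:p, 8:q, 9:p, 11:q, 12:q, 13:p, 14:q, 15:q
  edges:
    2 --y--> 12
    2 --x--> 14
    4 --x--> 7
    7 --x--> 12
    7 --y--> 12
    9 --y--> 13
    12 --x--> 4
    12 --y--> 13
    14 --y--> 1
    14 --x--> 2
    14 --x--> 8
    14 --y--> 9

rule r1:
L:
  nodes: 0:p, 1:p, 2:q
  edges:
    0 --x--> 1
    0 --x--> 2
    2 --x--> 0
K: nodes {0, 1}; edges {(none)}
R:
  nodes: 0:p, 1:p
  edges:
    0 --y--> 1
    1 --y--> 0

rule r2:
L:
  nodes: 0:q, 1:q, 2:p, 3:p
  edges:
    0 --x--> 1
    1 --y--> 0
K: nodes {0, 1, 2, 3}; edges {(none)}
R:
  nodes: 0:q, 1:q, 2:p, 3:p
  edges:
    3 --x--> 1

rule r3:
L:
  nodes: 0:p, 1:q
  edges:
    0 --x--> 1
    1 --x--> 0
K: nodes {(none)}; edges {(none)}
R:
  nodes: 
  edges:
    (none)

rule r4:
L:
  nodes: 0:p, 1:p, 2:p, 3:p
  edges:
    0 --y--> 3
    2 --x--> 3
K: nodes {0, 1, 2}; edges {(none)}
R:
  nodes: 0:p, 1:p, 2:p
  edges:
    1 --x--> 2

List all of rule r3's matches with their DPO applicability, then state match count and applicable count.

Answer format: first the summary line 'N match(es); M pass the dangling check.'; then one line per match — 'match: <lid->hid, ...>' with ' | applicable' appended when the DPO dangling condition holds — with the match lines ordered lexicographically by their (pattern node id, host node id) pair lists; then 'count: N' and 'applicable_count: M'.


1 match(es); 0 pass the dangling check.
match: 0->2, 1->14
count: 1
applicable_count: 0


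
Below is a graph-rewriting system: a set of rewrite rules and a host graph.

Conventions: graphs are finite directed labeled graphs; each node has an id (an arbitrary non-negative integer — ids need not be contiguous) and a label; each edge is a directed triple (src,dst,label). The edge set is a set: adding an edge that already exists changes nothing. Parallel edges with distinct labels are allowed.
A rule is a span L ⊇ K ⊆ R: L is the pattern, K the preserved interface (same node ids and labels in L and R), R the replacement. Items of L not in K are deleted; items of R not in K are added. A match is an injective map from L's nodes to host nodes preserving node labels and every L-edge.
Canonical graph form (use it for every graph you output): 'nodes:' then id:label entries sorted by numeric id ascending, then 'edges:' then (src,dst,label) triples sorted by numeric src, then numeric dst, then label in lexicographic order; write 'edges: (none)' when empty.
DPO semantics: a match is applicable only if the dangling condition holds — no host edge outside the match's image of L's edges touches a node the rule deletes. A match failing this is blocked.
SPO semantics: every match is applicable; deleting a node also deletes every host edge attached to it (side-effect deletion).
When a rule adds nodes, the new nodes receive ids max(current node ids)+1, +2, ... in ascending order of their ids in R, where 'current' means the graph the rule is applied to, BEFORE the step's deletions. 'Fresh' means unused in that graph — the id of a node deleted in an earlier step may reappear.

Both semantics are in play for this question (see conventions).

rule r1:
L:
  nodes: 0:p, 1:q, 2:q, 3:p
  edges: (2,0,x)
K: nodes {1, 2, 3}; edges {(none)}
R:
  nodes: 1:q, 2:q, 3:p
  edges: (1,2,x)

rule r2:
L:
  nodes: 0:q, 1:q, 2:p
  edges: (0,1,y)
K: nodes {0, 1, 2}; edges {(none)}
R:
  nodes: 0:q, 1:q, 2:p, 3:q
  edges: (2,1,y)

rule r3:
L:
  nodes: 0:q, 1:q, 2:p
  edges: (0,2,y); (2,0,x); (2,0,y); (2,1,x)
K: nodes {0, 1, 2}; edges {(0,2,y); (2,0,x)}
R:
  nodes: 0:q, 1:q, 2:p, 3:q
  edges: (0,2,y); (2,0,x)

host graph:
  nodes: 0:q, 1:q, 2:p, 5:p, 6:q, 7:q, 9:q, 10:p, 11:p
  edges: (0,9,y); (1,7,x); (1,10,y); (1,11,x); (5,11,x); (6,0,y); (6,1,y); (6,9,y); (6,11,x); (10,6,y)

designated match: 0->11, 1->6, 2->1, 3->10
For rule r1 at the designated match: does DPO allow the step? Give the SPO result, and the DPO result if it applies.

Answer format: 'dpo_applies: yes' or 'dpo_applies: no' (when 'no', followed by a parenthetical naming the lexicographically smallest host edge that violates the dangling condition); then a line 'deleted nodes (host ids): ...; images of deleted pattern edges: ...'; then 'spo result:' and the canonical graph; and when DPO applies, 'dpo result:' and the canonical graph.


dpo_applies: no
(the rule deletes node 11, which keeps host edge (5,11,x) outside the match image — the dangling condition fails, DPO blocks; SPO proceeds and side-deletes such edges)
deleted nodes (host ids): 11; images of deleted pattern edges: (1,11,x)
spo result:
nodes: 0:q, 1:q, 2:p, 5:p, 6:q, 7:q, 9:q, 10:p
edges: (0,9,y); (1,7,x); (1,10,y); (6,0,y); (6,1,x); (6,1,y); (6,9,y); (10,6,y)


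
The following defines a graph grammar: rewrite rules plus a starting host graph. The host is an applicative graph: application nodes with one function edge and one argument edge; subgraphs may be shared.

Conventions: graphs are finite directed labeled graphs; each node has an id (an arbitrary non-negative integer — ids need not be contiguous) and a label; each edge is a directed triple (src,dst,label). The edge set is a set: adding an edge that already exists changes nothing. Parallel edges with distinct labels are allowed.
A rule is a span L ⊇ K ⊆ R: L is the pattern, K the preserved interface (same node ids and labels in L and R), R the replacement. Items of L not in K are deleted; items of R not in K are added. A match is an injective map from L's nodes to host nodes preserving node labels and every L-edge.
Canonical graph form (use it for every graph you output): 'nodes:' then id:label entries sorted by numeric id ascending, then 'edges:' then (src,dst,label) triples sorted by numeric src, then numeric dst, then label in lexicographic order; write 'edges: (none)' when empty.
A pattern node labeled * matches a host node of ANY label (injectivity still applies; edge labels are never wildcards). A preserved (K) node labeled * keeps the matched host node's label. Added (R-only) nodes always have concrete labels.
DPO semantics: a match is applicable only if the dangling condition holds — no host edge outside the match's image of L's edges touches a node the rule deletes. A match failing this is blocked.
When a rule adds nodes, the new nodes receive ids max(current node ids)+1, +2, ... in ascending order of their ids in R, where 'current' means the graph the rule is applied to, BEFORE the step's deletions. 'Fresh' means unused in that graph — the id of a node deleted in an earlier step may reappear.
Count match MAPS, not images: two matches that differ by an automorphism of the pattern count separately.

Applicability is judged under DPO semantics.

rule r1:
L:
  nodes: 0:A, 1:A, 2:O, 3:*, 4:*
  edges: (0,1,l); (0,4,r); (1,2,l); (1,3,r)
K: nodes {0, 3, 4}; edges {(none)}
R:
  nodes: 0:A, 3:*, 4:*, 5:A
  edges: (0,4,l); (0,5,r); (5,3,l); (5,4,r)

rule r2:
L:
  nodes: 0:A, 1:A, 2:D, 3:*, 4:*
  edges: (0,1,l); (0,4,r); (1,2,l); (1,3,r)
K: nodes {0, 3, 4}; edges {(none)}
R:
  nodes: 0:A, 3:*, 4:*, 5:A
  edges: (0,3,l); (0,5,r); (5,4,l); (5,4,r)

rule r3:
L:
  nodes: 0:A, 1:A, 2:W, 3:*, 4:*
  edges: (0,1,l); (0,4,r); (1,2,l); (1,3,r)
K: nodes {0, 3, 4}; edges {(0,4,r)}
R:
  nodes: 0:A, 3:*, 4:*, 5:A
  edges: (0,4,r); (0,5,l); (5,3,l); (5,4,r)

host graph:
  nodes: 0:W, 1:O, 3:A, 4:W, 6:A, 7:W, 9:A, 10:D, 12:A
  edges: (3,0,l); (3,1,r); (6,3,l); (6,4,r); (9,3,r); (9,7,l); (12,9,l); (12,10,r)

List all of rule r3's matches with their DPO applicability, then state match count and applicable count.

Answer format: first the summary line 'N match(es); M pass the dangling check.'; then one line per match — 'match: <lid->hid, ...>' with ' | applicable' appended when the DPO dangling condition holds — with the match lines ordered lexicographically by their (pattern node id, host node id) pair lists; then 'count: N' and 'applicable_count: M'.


2 match(es); 1 pass the dangling check.
match: 0->6, 1->3, 2->0, 3->1, 4->4
match: 0->12, 1->9, 2->7, 3->3, 4->10 | applicable
count: 2
applicable_count: 1


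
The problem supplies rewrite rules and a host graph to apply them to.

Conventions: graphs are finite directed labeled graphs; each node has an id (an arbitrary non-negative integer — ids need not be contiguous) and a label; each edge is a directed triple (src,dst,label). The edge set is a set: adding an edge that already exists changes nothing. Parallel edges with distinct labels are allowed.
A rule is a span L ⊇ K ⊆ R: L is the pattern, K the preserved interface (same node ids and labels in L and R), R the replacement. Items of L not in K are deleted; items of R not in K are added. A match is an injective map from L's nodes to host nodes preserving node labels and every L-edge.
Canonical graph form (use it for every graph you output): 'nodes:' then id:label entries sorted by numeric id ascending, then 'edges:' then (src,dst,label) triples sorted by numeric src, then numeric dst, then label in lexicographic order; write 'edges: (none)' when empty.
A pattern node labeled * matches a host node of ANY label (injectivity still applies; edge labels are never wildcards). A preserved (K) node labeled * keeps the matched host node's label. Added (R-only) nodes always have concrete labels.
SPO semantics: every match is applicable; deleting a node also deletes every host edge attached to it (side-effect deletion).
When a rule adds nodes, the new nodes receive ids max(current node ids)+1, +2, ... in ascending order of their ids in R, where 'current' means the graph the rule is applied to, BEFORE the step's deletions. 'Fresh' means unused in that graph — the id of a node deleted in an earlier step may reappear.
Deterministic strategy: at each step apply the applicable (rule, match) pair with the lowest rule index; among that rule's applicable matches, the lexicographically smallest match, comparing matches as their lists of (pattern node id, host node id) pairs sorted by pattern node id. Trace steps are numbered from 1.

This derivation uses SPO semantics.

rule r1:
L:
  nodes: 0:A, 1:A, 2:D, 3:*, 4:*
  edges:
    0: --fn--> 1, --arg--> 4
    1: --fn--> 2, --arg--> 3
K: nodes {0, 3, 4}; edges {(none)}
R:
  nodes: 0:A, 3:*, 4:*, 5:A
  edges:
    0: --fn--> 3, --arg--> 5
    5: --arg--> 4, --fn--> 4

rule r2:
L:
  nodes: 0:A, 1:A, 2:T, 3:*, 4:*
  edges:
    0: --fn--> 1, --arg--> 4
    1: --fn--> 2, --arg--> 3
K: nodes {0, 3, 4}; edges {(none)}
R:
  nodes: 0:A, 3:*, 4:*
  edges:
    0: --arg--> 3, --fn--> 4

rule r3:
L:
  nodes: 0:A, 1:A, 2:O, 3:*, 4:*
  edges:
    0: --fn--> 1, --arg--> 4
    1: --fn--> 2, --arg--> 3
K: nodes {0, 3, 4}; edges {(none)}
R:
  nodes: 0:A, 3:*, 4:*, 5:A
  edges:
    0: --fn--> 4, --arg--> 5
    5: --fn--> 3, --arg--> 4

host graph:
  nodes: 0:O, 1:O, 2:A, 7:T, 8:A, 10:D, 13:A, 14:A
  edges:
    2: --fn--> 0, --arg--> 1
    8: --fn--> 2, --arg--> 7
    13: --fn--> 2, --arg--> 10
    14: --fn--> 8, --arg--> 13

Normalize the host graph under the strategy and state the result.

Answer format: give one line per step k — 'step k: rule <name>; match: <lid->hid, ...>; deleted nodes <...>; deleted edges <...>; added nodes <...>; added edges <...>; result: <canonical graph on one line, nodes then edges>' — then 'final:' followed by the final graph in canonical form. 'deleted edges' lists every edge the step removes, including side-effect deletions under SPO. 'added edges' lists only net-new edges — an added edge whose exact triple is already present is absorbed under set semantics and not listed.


step 1: rule r3; match: 0->8, 1->2, 2->0, 3->1, 4->7; deleted nodes 0, 2; deleted edges (2,0,fn); (2,1,arg); (8,2,fn); (8,7,arg); (13,2,fn); added nodes 15; added edges (8,7,fn); (8,15,arg); (15,1,fn); (15,7,arg); result: nodes: 1:O, 7:T, 8:A, 10:D, 13:A, 14:A, 15:A edges: (8,7,fn); (8,15,arg); (13,10,arg); (14,8,fn); (14,13,arg); (15,1,fn); (15,7,arg)
step 2: rule r2; match: 0->14, 1->8, 2->7, 3->15, 4->13; deleted nodes 7, 8; deleted edges (8,7,fn); (8,15,arg); (14,8,fn); (14,13,arg); (15,7,arg); added nodes (none); added edges (14,13,fn); (14,15,arg); result: nodes: 1:O, 10:D, 13:A, 14:A, 15:A edges: (13,10,arg); (14,13,fn); (14,15,arg); (15,1,fn)
final:
nodes: 1:O, 10:D, 13:A, 14:A, 15:A
edges: (13,10,arg); (14,13,fn); (14,15,arg); (15,1,fn)


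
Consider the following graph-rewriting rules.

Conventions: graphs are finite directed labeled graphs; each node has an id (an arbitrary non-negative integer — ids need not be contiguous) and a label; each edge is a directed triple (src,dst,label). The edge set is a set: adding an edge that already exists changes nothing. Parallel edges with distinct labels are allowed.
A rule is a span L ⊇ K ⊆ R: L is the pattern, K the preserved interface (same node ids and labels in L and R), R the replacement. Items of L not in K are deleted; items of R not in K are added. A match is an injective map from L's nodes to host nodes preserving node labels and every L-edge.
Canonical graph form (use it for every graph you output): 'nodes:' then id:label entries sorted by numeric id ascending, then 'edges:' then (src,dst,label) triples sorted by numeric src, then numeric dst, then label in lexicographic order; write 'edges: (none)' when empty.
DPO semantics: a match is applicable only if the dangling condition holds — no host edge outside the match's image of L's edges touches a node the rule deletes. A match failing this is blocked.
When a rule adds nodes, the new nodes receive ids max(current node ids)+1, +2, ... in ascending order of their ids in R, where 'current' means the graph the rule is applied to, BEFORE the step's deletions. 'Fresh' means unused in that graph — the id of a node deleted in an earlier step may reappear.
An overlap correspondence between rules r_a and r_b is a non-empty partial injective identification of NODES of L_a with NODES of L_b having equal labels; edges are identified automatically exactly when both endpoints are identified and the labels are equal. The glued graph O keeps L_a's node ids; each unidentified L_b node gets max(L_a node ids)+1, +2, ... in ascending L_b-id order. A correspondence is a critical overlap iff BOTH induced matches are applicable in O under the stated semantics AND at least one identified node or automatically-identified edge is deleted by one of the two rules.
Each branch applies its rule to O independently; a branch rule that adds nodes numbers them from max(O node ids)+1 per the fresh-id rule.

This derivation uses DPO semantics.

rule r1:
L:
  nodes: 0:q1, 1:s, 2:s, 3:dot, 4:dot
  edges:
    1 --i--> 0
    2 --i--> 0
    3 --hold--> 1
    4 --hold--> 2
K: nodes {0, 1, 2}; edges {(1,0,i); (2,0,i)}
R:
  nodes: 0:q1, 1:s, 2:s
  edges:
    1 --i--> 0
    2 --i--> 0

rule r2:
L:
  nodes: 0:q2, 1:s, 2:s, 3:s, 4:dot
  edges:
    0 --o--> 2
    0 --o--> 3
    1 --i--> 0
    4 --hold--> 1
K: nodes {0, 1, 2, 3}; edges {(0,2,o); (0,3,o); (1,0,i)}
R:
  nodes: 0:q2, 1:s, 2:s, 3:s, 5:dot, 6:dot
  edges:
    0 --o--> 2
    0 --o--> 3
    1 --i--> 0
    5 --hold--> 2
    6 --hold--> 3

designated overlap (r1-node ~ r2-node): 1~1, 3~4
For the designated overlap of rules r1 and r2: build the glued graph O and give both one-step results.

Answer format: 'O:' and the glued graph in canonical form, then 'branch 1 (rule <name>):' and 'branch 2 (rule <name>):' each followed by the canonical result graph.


O:
nodes: 0:q1, 1:s, 2:s, 3:dot, 4:dot, 5:q2, 6:s, 7:s
edges: (1,0,i); (1,5,i); (2,0,i); (3,1,hold); (4,2,hold); (5,6,o); (5,7,o)
branch 1 (rule r1):
nodes: 0:q1, 1:s, 2:s, 5:q2, 6:s, 7:s
edges: (1,0,i); (1,5,i); (2,0,i); (5,6,o); (5,7,o)
branch 2 (rule r2):
nodes: 0:q1, 1:s, 2:s, 4:dot, 5:q2, 6:s, 7:s, 8:dot, 9:dot
edges: (1,0,i); (1,5,i); (2,0,i); (4,2,hold); (5,6,o); (5,7,o); (8,6,hold); (9,7,hold)


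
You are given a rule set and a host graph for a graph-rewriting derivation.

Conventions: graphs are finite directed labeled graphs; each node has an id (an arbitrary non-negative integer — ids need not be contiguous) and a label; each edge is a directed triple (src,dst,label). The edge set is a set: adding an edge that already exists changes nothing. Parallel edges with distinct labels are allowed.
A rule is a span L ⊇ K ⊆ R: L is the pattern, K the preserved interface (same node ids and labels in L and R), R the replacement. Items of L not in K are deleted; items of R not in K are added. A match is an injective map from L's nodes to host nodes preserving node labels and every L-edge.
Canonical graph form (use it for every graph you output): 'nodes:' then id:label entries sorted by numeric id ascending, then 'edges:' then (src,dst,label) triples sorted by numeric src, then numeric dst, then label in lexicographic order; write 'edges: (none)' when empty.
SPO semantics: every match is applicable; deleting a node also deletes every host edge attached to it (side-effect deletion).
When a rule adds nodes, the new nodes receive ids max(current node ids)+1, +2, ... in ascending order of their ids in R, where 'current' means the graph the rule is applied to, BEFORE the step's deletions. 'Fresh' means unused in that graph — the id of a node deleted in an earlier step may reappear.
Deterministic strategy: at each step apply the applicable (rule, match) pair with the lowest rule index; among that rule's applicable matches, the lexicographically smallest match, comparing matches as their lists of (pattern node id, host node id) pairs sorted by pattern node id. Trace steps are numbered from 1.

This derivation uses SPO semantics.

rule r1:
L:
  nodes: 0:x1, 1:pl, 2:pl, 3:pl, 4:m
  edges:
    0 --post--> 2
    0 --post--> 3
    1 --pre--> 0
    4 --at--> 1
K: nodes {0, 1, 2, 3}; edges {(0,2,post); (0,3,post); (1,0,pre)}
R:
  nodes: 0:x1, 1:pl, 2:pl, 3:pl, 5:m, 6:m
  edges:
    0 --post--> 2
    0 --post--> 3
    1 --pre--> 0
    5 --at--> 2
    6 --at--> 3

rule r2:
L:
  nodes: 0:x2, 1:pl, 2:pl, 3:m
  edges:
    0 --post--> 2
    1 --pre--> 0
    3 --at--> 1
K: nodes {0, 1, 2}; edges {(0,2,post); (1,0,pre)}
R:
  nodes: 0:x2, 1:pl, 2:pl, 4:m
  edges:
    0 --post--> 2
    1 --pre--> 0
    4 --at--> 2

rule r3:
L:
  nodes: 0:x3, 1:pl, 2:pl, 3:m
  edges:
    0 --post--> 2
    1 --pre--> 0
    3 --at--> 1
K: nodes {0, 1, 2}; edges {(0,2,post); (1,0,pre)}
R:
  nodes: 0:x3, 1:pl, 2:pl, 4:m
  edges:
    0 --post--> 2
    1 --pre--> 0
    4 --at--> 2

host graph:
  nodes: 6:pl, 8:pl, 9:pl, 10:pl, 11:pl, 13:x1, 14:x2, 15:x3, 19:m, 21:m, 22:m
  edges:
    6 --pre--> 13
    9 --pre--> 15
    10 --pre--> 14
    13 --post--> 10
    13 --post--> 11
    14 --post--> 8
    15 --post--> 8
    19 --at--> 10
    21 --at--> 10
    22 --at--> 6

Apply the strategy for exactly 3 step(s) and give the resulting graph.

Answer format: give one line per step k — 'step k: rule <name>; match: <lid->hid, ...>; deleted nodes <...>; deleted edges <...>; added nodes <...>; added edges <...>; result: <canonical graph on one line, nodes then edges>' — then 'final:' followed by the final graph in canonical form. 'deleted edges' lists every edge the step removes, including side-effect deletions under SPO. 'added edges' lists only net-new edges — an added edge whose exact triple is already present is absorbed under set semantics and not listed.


step 1: rule r1; match: 0->13, 1->6, 2->10, 3->11, 4->22; deleted nodes 22; deleted edges (22,6,at); added nodes 23, 24; added edges (23,10,at); (24,11,at); result: nodes: 6:pl, 8:pl, 9:pl, 10:pl, 11:pl, 13:x1, 14:x2, 15:x3, 19:m, 21:m, 23:m, 24:m edges: (6,13,pre); (9,15,pre); (10,14,pre); (13,10,post); (13,11,post); (14,8,post); (15,8,post); (19,10,at); (21,10,at); (23,10,at); (24,11,at)
step 2: rule r2; match: 0->14, 1->10, 2->8, 3->19; deleted nodes 19; deleted edges (19,10,at); added nodes 25; added edges (25,8,at); result: nodes: 6:pl, 8:pl, 9:pl, 10:pl, 11:pl, 13:x1, 14:x2, 15:x3, 21:m, 23:m, 24:m, 25:m edges: (6,13,pre); (9,15,pre); (10,14,pre); (13,10,post); (13,11,post); (14,8,post); (15,8,post); (21,10,at); (23,10,at); (24,11,at); (25,8,at)
step 3: rule r2; match: 0->14, 1->10, 2->8, 3->21; deleted nodes 21; deleted edges (21,10,at); added nodes 26; added edges (26,8,at); result: nodes: 6:pl, 8:pl, 9:pl, 10:pl, 11:pl, 13:x1, 14:x2, 15:x3, 23:m, 24:m, 25:m, 26:m edges: (6,13,pre); (9,15,pre); (10,14,pre); (13,10,post); (13,11,post); (14,8,post); (15,8,post); (23,10,at); (24,11,at); (25,8,at); (26,8,at)
final:
nodes: 6:pl, 8:pl, 9:pl, 10:pl, 11:pl, 13:x1, 14:x2, 15:x3, 23:m, 24:m, 25:m, 26:m
edges: (6,13,pre); (9,15,pre); (10,14,pre); (13,10,post); (13,11,post); (14,8,post); (15,8,post); (23,10,at); (24,11,at); (25,8,at); (26,8,at)


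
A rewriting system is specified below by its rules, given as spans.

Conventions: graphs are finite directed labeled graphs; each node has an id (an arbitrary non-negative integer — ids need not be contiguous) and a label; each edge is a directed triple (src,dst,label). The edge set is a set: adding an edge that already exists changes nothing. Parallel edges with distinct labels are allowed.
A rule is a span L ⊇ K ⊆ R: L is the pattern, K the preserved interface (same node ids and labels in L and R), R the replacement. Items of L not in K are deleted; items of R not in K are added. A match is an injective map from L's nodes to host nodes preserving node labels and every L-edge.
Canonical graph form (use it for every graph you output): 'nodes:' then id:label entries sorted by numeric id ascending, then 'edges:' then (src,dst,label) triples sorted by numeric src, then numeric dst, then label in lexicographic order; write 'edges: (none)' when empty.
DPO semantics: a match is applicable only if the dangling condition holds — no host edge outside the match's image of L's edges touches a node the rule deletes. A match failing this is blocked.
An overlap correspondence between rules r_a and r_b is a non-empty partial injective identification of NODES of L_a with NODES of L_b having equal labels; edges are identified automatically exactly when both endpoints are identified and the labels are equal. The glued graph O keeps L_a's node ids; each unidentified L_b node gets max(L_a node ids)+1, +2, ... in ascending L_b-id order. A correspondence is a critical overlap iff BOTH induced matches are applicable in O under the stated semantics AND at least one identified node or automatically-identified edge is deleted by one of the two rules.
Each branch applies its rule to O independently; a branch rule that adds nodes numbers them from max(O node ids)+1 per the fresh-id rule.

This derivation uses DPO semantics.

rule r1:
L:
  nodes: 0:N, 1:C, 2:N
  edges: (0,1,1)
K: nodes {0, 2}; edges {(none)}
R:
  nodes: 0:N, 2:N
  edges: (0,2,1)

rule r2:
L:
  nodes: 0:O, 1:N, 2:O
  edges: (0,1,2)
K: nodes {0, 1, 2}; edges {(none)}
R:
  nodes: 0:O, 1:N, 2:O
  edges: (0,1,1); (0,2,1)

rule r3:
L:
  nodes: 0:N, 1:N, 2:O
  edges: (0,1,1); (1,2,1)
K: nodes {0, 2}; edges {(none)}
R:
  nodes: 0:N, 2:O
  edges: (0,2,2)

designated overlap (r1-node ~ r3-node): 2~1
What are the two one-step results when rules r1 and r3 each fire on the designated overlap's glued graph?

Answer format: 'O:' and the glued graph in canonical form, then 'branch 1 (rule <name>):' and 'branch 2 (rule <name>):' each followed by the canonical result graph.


O:
nodes: 0:N, 1:C, 2:N, 3:N, 4:O
edges: (0,1,1); (2,4,1); (3,2,1)
branch 1 (rule r1):
nodes: 0:N, 2:N, 3:N, 4:O
edges: (0,2,1); (2,4,1); (3,2,1)
branch 2 (rule r3):
nodes: 0:N, 1:C, 3:N, 4:O
edges: (0,1,1); (3,4,2)
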